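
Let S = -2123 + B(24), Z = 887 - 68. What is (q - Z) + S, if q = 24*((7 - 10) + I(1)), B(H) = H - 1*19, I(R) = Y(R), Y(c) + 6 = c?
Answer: -3129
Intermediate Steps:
Y(c) = -6 + c
I(R) = -6 + R
B(H) = -19 + H (B(H) = H - 19 = -19 + H)
q = -192 (q = 24*((7 - 10) + (-6 + 1)) = 24*(-3 - 5) = 24*(-8) = -192)
Z = 819
S = -2118 (S = -2123 + (-19 + 24) = -2123 + 5 = -2118)
(q - Z) + S = (-192 - 1*819) - 2118 = (-192 - 819) - 2118 = -1011 - 2118 = -3129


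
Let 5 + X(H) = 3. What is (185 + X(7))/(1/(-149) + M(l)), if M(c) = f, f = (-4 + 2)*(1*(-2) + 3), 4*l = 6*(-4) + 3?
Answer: -27267/299 ≈ -91.194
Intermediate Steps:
X(H) = -2 (X(H) = -5 + 3 = -2)
l = -21/4 (l = (6*(-4) + 3)/4 = (-24 + 3)/4 = (¼)*(-21) = -21/4 ≈ -5.2500)
f = -2 (f = -2*(-2 + 3) = -2*1 = -2)
M(c) = -2
(185 + X(7))/(1/(-149) + M(l)) = (185 - 2)/(1/(-149) - 2) = 183/(-1/149 - 2) = 183/(-299/149) = 183*(-149/299) = -27267/299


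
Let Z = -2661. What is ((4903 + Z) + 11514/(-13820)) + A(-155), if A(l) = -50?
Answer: 15140963/6910 ≈ 2191.2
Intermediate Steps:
((4903 + Z) + 11514/(-13820)) + A(-155) = ((4903 - 2661) + 11514/(-13820)) - 50 = (2242 + 11514*(-1/13820)) - 50 = (2242 - 5757/6910) - 50 = 15486463/6910 - 50 = 15140963/6910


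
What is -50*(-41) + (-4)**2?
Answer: 2066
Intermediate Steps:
-50*(-41) + (-4)**2 = 2050 + 16 = 2066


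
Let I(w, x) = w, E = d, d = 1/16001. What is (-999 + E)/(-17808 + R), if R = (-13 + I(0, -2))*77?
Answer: 15984998/300962809 ≈ 0.053113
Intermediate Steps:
d = 1/16001 ≈ 6.2496e-5
E = 1/16001 ≈ 6.2496e-5
R = -1001 (R = (-13 + 0)*77 = -13*77 = -1001)
(-999 + E)/(-17808 + R) = (-999 + 1/16001)/(-17808 - 1001) = -15984998/16001/(-18809) = -15984998/16001*(-1/18809) = 15984998/300962809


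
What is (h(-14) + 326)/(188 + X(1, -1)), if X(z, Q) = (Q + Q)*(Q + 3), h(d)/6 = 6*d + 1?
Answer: -43/46 ≈ -0.93478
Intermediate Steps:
h(d) = 6 + 36*d (h(d) = 6*(6*d + 1) = 6*(1 + 6*d) = 6 + 36*d)
X(z, Q) = 2*Q*(3 + Q) (X(z, Q) = (2*Q)*(3 + Q) = 2*Q*(3 + Q))
(h(-14) + 326)/(188 + X(1, -1)) = ((6 + 36*(-14)) + 326)/(188 + 2*(-1)*(3 - 1)) = ((6 - 504) + 326)/(188 + 2*(-1)*2) = (-498 + 326)/(188 - 4) = -172/184 = -172*1/184 = -43/46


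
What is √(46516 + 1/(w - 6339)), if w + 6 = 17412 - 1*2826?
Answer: √3159091400037/8241 ≈ 215.68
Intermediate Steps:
w = 14580 (w = -6 + (17412 - 1*2826) = -6 + (17412 - 2826) = -6 + 14586 = 14580)
√(46516 + 1/(w - 6339)) = √(46516 + 1/(14580 - 6339)) = √(46516 + 1/8241) = √(383338357/8241) = √3159091400037/8241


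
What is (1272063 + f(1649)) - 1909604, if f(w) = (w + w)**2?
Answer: 10239263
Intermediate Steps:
f(w) = 4*w**2 (f(w) = (2*w)**2 = 4*w**2)
(1272063 + f(1649)) - 1909604 = (1272063 + 4*1649**2) - 1909604 = (1272063 + 4*2719201) - 1909604 = (1272063 + 10876804) - 1909604 = 12148867 - 1909604 = 10239263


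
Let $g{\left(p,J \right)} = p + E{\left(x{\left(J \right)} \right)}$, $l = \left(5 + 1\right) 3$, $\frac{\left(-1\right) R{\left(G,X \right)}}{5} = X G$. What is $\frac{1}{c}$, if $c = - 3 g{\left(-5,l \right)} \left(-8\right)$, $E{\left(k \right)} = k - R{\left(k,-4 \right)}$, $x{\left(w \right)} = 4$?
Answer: $- \frac{1}{1944} \approx -0.0005144$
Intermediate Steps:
$R{\left(G,X \right)} = - 5 G X$ ($R{\left(G,X \right)} = - 5 X G = - 5 G X$)
$l = 18$ ($l = 6 \cdot 3 = 18$)
$E{\left(k \right)} = - 19 k$ ($E{\left(k \right)} = k - \left(-5\right) k \left(-4\right) = k - 20 k = - 19 k$)
$g{\left(p,J \right)} = -76 + p$ ($g{\left(p,J \right)} = p - 76 = -76 + p$)
$c = -1944$ ($c = - 3 \left(-76 - 5\right) \left(-8\right) = \left(-3\right) \left(-81\right) \left(-8\right) = 243 \left(-8\right) = -1944$)
$\frac{1}{c} = \frac{1}{-1944} = - \frac{1}{1944}$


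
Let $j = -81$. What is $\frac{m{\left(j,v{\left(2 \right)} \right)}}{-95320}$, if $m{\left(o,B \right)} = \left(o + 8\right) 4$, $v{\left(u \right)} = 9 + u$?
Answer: $\frac{73}{23830} \approx 0.0030634$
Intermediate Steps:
$m{\left(o,B \right)} = 32 + 4 o$ ($m{\left(o,B \right)} = \left(8 + o\right) 4 = 32 + 4 o$)
$\frac{m{\left(j,v{\left(2 \right)} \right)}}{-95320} = \frac{32 + 4 \left(-81\right)}{-95320} = \left(32 - 324\right) \left(- \frac{1}{95320}\right) = \left(-292\right) \left(- \frac{1}{95320}\right) = \frac{73}{23830}$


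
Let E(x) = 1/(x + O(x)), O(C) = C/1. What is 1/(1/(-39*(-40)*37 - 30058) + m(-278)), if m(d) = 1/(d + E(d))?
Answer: -4275687678/15225503 ≈ -280.82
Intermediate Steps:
O(C) = C (O(C) = C*1 = C)
E(x) = 1/(2*x) (E(x) = 1/(x + x) = 1/(2*x))
m(d) = 1/(d + 1/(2*d))
1/(1/(-39*(-40)*37 - 30058) + m(-278)) = 1/(1/(-39*(-40)*37 - 30058) + 2*(-278)/(1 + 2*(-278)**2)) = 1/(1/(1560*37 - 30058) + 2*(-278)/(1 + 2*77284)) = 1/(1/(57720 - 30058) + 2*(-278)/(1 + 154568)) = 1/(1/27662 + 2*(-278)/154569) = 1/(1/27662 + 2*(-278)*(1/154569)) = 1/(1/27662 - 556/154569) = 1/(-15225503/4275687678) = -4275687678/15225503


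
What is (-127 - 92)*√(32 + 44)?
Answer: -438*√19 ≈ -1909.2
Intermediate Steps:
(-127 - 92)*√(32 + 44) = -438*√19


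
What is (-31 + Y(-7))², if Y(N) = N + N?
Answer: 2025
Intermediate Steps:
Y(N) = 2*N
(-31 + Y(-7))² = (-31 + 2*(-7))² = (-31 - 14)² = (-45)² = 2025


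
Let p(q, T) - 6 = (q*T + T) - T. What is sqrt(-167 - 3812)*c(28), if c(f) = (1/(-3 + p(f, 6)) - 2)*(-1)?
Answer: 341*I*sqrt(3979)/171 ≈ 125.79*I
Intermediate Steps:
p(q, T) = 6 + T*q (p(q, T) = 6 + ((q*T + T) - T) = 6 + ((T*q + T) - T) = 6 + ((T + T*q) - T) = 6 + T*q)
c(f) = 2 - 1/(3 + 6*f) (c(f) = (1/(-3 + (6 + 6*f)) - 2)*(-1) = (1/(3 + 6*f) - 2)*(-1) = (-2 + 1/(3 + 6*f))*(-1) = 2 - 1/(3 + 6*f))
sqrt(-167 - 3812)*c(28) = sqrt(-167 - 3812)*((5 + 12*28)/(3*(1 + 2*28))) = sqrt(-3979)*((5 + 336)/(3*(1 + 56))) = (I*sqrt(3979))*((1/3)*341/57) = (I*sqrt(3979))*((1/3)*(1/57)*341) = (I*sqrt(3979))*(341/171) = 341*I*sqrt(3979)/171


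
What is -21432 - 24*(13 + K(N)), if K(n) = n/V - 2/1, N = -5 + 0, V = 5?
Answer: -21672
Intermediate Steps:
N = -5
K(n) = -2 + n/5 (K(n) = n/5 - 2/1 = n*(1/5) - 2*1 = n/5 - 2 = -2 + n/5)
-21432 - 24*(13 + K(N)) = -21432 - 24*(13 + (-2 + (1/5)*(-5))) = -21432 - 24*(13 + (-2 - 1)) = -21432 - 24*(13 - 3) = -21432 - 24*10 = -21432 - 240 = -21672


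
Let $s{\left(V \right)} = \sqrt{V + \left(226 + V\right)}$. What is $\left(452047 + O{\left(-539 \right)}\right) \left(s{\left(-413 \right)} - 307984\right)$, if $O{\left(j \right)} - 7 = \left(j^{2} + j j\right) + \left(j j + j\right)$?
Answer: $-407486854752 + 13230780 i \sqrt{6} \approx -4.0749 \cdot 10^{11} + 3.2409 \cdot 10^{7} i$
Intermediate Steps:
$s{\left(V \right)} = \sqrt{226 + 2 V}$
$O{\left(j \right)} = 7 + j + 3 j^{2}$ ($O{\left(j \right)} = 7 + \left(\left(j^{2} + j j\right) + \left(j j + j\right)\right) = 7 + \left(\left(j^{2} + j^{2}\right) + \left(j^{2} + j\right)\right) = 7 + \left(2 j^{2} + \left(j + j^{2}\right)\right) = 7 + \left(j + 3 j^{2}\right) = 7 + j + 3 j^{2}$)
$\left(452047 + O{\left(-539 \right)}\right) \left(s{\left(-413 \right)} - 307984\right) = \left(452047 + \left(7 - 539 + 3 \left(-539\right)^{2}\right)\right) \left(\sqrt{226 + 2 \left(-413\right)} - 307984\right) = \left(452047 + \left(7 - 539 + 3 \cdot 290521\right)\right) \left(\sqrt{226 - 826} - 307984\right) = \left(452047 + \left(7 - 539 + 871563\right)\right) \left(\sqrt{-600} - 307984\right) = \left(452047 + 871031\right) \left(10 i \sqrt{6} - 307984\right) = 1323078 \left(-307984 + 10 i \sqrt{6}\right) = -407486854752 + 13230780 i \sqrt{6}$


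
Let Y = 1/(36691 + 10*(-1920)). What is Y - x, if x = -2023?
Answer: 35384294/17491 ≈ 2023.0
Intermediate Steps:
Y = 1/17491 (Y = 1/(36691 - 19200) = 1/17491 ≈ 5.7172e-5)
Y - x = 1/17491 - 1*(-2023) = 1/17491 + 2023 = 35384294/17491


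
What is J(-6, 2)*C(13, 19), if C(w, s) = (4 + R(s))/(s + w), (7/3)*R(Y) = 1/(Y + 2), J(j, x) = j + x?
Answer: -197/392 ≈ -0.50255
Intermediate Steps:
R(Y) = 3/(7*(2 + Y)) (R(Y) = 3/(7*(Y + 2)) = 3/(7*(2 + Y)))
C(w, s) = (4 + 3/(7*(2 + s)))/(s + w)
J(-6, 2)*C(13, 19) = (-6 + 2)*((59 + 28*19)/(7*(2 + 19)*(19 + 13))) = -4*(59 + 532)/(7*21*32) = -4*591/(7*21*32) = -4*197/1568 = -197/392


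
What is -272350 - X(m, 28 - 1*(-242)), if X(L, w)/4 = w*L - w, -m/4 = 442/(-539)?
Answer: -148123970/539 ≈ -2.7481e+5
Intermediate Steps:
m = 1768/539 (m = -1768/(-539) = -1768*(-1)/539 = -4*(-442/539) = 1768/539 ≈ 3.2801)
X(L, w) = -4*w + 4*L*w (X(L, w) = 4*(w*L - w) = 4*(L*w - w) = 4*(-w + L*w) = -4*w + 4*L*w)
-272350 - X(m, 28 - 1*(-242)) = -272350 - 4*(28 - 1*(-242))*(-1 + 1768/539) = -272350 - 4*(28 + 242)*1229/539 = -272350 - 4*270*1229/539 = -272350 - 1*1327320/539 = -272350 - 1327320/539 = -148123970/539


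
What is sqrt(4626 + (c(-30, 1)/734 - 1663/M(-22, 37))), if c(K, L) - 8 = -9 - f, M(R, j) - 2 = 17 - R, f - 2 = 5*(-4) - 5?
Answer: 4*sqrt(64887885309)/15047 ≈ 67.716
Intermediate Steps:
f = -23 (f = 2 + (5*(-4) - 5) = 2 + (-20 - 5) = 2 - 25 = -23)
M(R, j) = 19 - R (M(R, j) = 2 + (17 - R) = 19 - R)
c(K, L) = 22 (c(K, L) = 8 + (-9 - 1*(-23)) = 8 + (-9 + 23) = 8 + 14 = 22)
sqrt(4626 + (c(-30, 1)/734 - 1663/M(-22, 37))) = sqrt(4626 + (22/734 - 1663/(19 - 1*(-22)))) = sqrt(4626 + (22*(1/734) - 1663/(19 + 22))) = sqrt(4626 + (11/367 - 1663/41)) = sqrt(4626 - 609870/15047) = sqrt(68997552/15047) = 4*sqrt(64887885309)/15047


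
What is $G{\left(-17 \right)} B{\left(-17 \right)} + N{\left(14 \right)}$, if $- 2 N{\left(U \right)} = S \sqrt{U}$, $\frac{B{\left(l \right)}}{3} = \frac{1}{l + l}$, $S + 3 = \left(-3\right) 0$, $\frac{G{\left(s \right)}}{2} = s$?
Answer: $3 + \frac{3 \sqrt{14}}{2} \approx 8.6125$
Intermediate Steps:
$G{\left(s \right)} = 2 s$
$S = -3$ ($S = -3 - 0 = -3 + 0 = -3$)
$B{\left(l \right)} = \frac{3}{2 l}$ ($B{\left(l \right)} = \frac{3}{l + l} = \frac{3}{2 l}$)
$N{\left(U \right)} = \frac{3 \sqrt{U}}{2}$ ($N{\left(U \right)} = - \frac{\left(-3\right) \sqrt{U}}{2} = \frac{3 \sqrt{U}}{2}$)
$G{\left(-17 \right)} B{\left(-17 \right)} + N{\left(14 \right)} = 2 \left(-17\right) \frac{3}{2 \left(-17\right)} + \frac{3 \sqrt{14}}{2} = - 34 \cdot \frac{3}{2} \left(- \frac{1}{17}\right) + \frac{3 \sqrt{14}}{2} = \left(-34\right) \left(- \frac{3}{34}\right) + \frac{3 \sqrt{14}}{2} = 3 + \frac{3 \sqrt{14}}{2}$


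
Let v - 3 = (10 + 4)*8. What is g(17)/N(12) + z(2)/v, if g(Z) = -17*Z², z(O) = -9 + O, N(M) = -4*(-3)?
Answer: -565079/1380 ≈ -409.48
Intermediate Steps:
N(M) = 12
v = 115 (v = 3 + (10 + 4)*8 = 3 + 14*8 = 3 + 112 = 115)
g(17)/N(12) + z(2)/v = -17*17²/12 + (-9 + 2)/115 = -17*289*(1/12) - 7*1/115 = -4913*1/12 - 7/115 = -4913/12 - 7/115 = -565079/1380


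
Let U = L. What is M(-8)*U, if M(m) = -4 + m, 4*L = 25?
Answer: -75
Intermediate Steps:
L = 25/4 (L = (¼)*25 = 25/4 ≈ 6.2500)
U = 25/4 ≈ 6.2500
M(-8)*U = (-4 - 8)*(25/4) = -12*25/4 = -75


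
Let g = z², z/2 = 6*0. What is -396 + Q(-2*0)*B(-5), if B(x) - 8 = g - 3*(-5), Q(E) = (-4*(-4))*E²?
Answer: -396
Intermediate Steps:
z = 0 (z = 2*(6*0) = 2*0 = 0)
Q(E) = 16*E²
g = 0 (g = 0² = 0)
B(x) = 23 (B(x) = 8 + (0 - 3*(-5)) = 8 + (0 + 15) = 8 + 15 = 23)
-396 + Q(-2*0)*B(-5) = -396 + (16*(-2*0)²)*23 = -396 + (16*0²)*23 = -396 + (16*0)*23 = -396 + 0*23 = -396 + 0 = -396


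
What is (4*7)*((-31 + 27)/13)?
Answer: -112/13 ≈ -8.6154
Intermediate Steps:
(4*7)*((-31 + 27)/13) = 28*(-4*1/13) = 28*(-4/13) = -112/13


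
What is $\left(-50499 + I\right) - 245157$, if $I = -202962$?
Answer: $-498618$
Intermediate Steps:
$\left(-50499 + I\right) - 245157 = \left(-50499 - 202962\right) - 245157 = -253461 - 245157 = -498618$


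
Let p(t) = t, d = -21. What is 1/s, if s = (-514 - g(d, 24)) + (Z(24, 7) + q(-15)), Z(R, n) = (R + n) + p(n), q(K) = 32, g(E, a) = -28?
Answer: -1/416 ≈ -0.0024038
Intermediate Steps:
Z(R, n) = R + 2*n (Z(R, n) = (R + n) + n = R + 2*n)
s = -416 (s = (-514 - 1*(-28)) + ((24 + 2*7) + 32) = (-514 + 28) + ((24 + 14) + 32) = -486 + (38 + 32) = -486 + 70 = -416)
1/s = 1/(-416) = -1/416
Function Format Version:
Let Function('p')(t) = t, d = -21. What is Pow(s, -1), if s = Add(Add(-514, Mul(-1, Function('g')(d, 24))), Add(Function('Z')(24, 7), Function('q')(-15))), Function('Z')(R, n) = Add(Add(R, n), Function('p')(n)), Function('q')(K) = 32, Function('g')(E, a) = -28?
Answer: Rational(-1, 416) ≈ -0.0024038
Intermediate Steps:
Function('Z')(R, n) = Add(R, Mul(2, n)) (Function('Z')(R, n) = Add(Add(R, n), n) = Add(R, Mul(2, n)))
s = -416 (s = Add(Add(-514, Mul(-1, -28)), Add(Add(24, Mul(2, 7)), 32)) = Add(Add(-514, 28), Add(Add(24, 14), 32)) = Add(-486, Add(38, 32)) = Add(-486, 70) = -416)
Pow(s, -1) = Pow(-416, -1) = Rational(-1, 416)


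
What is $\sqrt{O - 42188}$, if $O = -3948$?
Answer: $2 i \sqrt{11534} \approx 214.79 i$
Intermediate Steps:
$\sqrt{O - 42188} = \sqrt{-3948 - 42188} = \sqrt{-46136} = 2 i \sqrt{11534}$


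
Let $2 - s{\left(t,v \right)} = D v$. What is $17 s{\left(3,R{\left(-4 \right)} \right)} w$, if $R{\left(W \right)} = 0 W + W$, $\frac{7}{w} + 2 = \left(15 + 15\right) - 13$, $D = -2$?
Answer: $- \frac{238}{5} \approx -47.6$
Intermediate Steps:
$w = \frac{7}{15}$ ($w = \frac{7}{-2 + \left(\left(15 + 15\right) - 13\right)} = \frac{7}{-2 + \left(30 - 13\right)} = \frac{7}{-2 + 17} = \frac{7}{15} \approx 0.46667$)
$R{\left(W \right)} = W$ ($R{\left(W \right)} = 0 + W = W$)
$s{\left(t,v \right)} = 2 + 2 v$ ($s{\left(t,v \right)} = 2 - - 2 v = 2 + 2 v$)
$17 s{\left(3,R{\left(-4 \right)} \right)} w = 17 \left(2 + 2 \left(-4\right)\right) \frac{7}{15} = 17 \left(2 - 8\right) \frac{7}{15} = 17 \left(-6\right) \frac{7}{15} = \left(-102\right) \frac{7}{15} = - \frac{238}{5}$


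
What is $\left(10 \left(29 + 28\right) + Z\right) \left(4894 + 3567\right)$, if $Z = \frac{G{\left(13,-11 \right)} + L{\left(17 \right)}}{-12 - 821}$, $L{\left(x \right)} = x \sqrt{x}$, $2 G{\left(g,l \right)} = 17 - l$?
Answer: $\frac{573892708}{119} - \frac{8461 \sqrt{17}}{49} \approx 4.8219 \cdot 10^{6}$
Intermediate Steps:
$G{\left(g,l \right)} = \frac{17}{2} - \frac{l}{2}$ ($G{\left(g,l \right)} = \frac{17 - l}{2} = \frac{17}{2} - \frac{l}{2}$)
$L{\left(x \right)} = x^{\frac{3}{2}}$
$Z = - \frac{2}{119} - \frac{\sqrt{17}}{49}$ ($Z = \frac{\left(\frac{17}{2} - - \frac{11}{2}\right) + 17^{\frac{3}{2}}}{-12 - 821} = \frac{\left(\frac{17}{2} + \frac{11}{2}\right) + 17 \sqrt{17}}{-833} = \left(14 + 17 \sqrt{17}\right) \left(- \frac{1}{833}\right) = - \frac{2}{119} - \frac{\sqrt{17}}{49} \approx -0.10095$)
$\left(10 \left(29 + 28\right) + Z\right) \left(4894 + 3567\right) = \left(10 \left(29 + 28\right) - \left(\frac{2}{119} + \frac{\sqrt{17}}{49}\right)\right) \left(4894 + 3567\right) = \left(10 \cdot 57 - \left(\frac{2}{119} + \frac{\sqrt{17}}{49}\right)\right) 8461 = \left(570 - \left(\frac{2}{119} + \frac{\sqrt{17}}{49}\right)\right) 8461 = \left(\frac{67828}{119} - \frac{\sqrt{17}}{49}\right) 8461 = \frac{573892708}{119} - \frac{8461 \sqrt{17}}{49}$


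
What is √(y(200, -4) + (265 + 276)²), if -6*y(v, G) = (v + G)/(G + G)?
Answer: √10536663/6 ≈ 541.00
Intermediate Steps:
y(v, G) = -(G + v)/(12*G) (y(v, G) = -(v + G)/(6*(G + G)) = -(G + v)/(6*(2*G)) = -(G + v)*1/(2*G)/6 = -(G + v)/(12*G))
√(y(200, -4) + (265 + 276)²) = √((1/12)*(-1*(-4) - 1*200)/(-4) + (265 + 276)²) = √((1/12)*(-¼)*(4 - 200) + 541²) = √((1/12)*(-¼)*(-196) + 292681) = √(49/12 + 292681) = √(3512221/12) = √10536663/6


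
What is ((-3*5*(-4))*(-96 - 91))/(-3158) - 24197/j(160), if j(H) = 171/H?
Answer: -6112170770/270009 ≈ -22637.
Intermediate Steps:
((-3*5*(-4))*(-96 - 91))/(-3158) - 24197/j(160) = ((-3*5*(-4))*(-96 - 91))/(-3158) - 24197/(171/160) = (-15*(-4)*(-187))*(-1/3158) - 24197/(171*(1/160)) = (60*(-187))*(-1/3158) - 24197/171/160 = -11220*(-1/3158) - 24197*160/171 = 5610/1579 - 3871520/171 = -6112170770/270009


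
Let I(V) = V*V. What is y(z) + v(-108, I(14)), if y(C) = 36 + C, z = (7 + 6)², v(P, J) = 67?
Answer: 272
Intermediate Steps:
I(V) = V²
z = 169 (z = 13² = 169)
y(z) + v(-108, I(14)) = (36 + 169) + 67 = 205 + 67 = 272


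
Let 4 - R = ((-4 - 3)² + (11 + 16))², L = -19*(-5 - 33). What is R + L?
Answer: -5050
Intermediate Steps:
L = 722 (L = -19*(-38) = 722)
R = -5772 (R = 4 - ((-4 - 3)² + (11 + 16))² = 4 - ((-7)² + 27)² = 4 - (49 + 27)² = 4 - 1*76² = 4 - 1*5776 = 4 - 5776 = -5772)
R + L = -5772 + 722 = -5050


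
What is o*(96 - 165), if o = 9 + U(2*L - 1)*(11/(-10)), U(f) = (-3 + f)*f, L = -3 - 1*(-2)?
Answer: 3726/5 ≈ 745.20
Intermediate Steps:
L = -1 (L = -3 + 2 = -1)
U(f) = f*(-3 + f)
o = -54/5 (o = 9 + ((2*(-1) - 1)*(-3 + (2*(-1) - 1)))*(11/(-10)) = 9 + ((-2 - 1)*(-3 + (-2 - 1)))*(11*(-⅒)) = 9 - 3*(-3 - 3)*(-11/10) = 9 - 3*(-6)*(-11/10) = 9 + 18*(-11/10) = 9 - 99/5 = -54/5 ≈ -10.800)
o*(96 - 165) = -54*(96 - 165)/5 = -54/5*(-69) = 3726/5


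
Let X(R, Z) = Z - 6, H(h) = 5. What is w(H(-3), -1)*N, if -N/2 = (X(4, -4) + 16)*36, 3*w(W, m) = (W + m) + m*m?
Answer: -720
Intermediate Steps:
X(R, Z) = -6 + Z
w(W, m) = W/3 + m/3 + m**2/3 (w(W, m) = ((W + m) + m*m)/3 = ((W + m) + m**2)/3 = (W + m + m**2)/3 = W/3 + m/3 + m**2/3)
N = -432 (N = -2*((-6 - 4) + 16)*36 = -2*(-10 + 16)*36 = -12*36 = -2*216 = -432)
w(H(-3), -1)*N = ((1/3)*5 + (1/3)*(-1) + (1/3)*(-1)**2)*(-432) = (5/3 - 1/3 + (1/3)*1)*(-432) = (5/3 - 1/3 + 1/3)*(-432) = (5/3)*(-432) = -720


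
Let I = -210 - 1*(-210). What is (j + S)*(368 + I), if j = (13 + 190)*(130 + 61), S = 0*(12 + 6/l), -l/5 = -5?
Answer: 14268464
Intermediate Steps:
I = 0 (I = -210 + 210 = 0)
l = 25 (l = -5*(-5) = 25)
S = 0 (S = 0*(12 + 6/25) = 0*(306/25) = 0)
j = 38773 (j = 203*191 = 38773)
(j + S)*(368 + I) = (38773 + 0)*(368 + 0) = 38773*368 = 14268464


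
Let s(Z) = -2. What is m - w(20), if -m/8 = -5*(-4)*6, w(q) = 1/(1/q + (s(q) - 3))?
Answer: -95020/99 ≈ -959.80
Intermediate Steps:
w(q) = 1/(-5 + 1/q) (w(q) = 1/(1/q + (-2 - 3)) = 1/(1/q - 5) = 1/(-5 + 1/q))
m = -960 (m = -8*(-5*(-4))*6 = -160*6 = -8*120 = -960)
m - w(20) = -960 - 20/(1 - 5*20) = -960 - 20/(1 - 100) = -960 - 20/(-99) = -960 - 20*(-1)/99 = -960 - 1*(-20/99) = -960 + 20/99 = -95020/99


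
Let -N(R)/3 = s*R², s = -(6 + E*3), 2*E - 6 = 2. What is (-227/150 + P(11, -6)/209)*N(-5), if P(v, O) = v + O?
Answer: -420237/209 ≈ -2010.7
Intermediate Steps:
E = 4 (E = 3 + (½)*2 = 3 + 1 = 4)
P(v, O) = O + v
s = -18 (s = -(6 + 4*3) = -(6 + 12) = -1*18 = -18)
N(R) = 54*R² (N(R) = -(-54)*R² = 54*R²)
(-227/150 + P(11, -6)/209)*N(-5) = (-227/150 + (-6 + 11)/209)*(54*(-5)²) = (-227*1/150 + 5*(1/209))*(54*25) = (-227/150 + 5/209)*1350 = -46693/31350*1350 = -420237/209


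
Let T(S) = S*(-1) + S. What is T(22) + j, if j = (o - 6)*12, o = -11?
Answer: -204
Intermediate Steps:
T(S) = 0 (T(S) = -S + S = 0)
j = -204 (j = (-11 - 6)*12 = -17*12 = -204)
T(22) + j = 0 - 204 = -204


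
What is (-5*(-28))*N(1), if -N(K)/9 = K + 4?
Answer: -6300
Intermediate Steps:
N(K) = -36 - 9*K (N(K) = -9*(K + 4) = -9*(4 + K) = -36 - 9*K)
(-5*(-28))*N(1) = (-5*(-28))*(-36 - 9*1) = 140*(-36 - 9) = 140*(-45) = -6300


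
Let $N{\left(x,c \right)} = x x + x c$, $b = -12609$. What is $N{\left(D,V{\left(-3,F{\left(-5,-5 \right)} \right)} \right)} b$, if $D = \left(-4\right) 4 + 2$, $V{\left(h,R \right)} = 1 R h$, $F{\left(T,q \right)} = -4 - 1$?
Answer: $176526$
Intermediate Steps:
$F{\left(T,q \right)} = -5$ ($F{\left(T,q \right)} = -4 - 1 = -5$)
$V{\left(h,R \right)} = R h$
$D = -14$ ($D = -16 + 2 = -14$)
$N{\left(x,c \right)} = x^{2} + c x$
$N{\left(D,V{\left(-3,F{\left(-5,-5 \right)} \right)} \right)} b = - 14 \left(\left(-5\right) \left(-3\right) - 14\right) \left(-12609\right) = - 14 \left(15 - 14\right) \left(-12609\right) = \left(-14\right) 1 \left(-12609\right) = \left(-14\right) \left(-12609\right) = 176526$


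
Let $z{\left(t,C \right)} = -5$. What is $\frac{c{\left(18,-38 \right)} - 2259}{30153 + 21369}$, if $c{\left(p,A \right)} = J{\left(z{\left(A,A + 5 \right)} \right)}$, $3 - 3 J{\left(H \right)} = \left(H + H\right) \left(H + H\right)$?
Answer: $- \frac{3437}{77283} \approx -0.044473$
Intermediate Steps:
$J{\left(H \right)} = 1 - \frac{4 H^{2}}{3}$ ($J{\left(H \right)} = 1 - \frac{\left(H + H\right) \left(H + H\right)}{3} = 1 - \frac{2 H 2 H}{3} = 1 - \frac{4 H^{2}}{3}$)
$c{\left(p,A \right)} = - \frac{97}{3}$ ($c{\left(p,A \right)} = 1 - \frac{4 \left(-5\right)^{2}}{3} = 1 - \frac{100}{3} = - \frac{97}{3}$)
$\frac{c{\left(18,-38 \right)} - 2259}{30153 + 21369} = \frac{- \frac{97}{3} - 2259}{30153 + 21369} = - \frac{6874}{3 \cdot 51522} = \left(- \frac{6874}{3}\right) \frac{1}{51522} = - \frac{3437}{77283}$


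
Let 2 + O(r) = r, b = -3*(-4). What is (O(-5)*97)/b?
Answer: -679/12 ≈ -56.583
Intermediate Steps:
b = 12
O(r) = -2 + r
(O(-5)*97)/b = ((-2 - 5)*97)/12 = -7*97*(1/12) = -679*1/12 = -679/12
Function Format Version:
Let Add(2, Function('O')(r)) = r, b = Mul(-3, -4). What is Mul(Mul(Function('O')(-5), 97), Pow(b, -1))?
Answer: Rational(-679, 12) ≈ -56.583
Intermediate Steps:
b = 12
Function('O')(r) = Add(-2, r)
Mul(Mul(Function('O')(-5), 97), Pow(b, -1)) = Mul(Mul(Add(-2, -5), 97), Pow(12, -1)) = Mul(Mul(-7, 97), Rational(1, 12)) = Mul(-679, Rational(1, 12)) = Rational(-679, 12)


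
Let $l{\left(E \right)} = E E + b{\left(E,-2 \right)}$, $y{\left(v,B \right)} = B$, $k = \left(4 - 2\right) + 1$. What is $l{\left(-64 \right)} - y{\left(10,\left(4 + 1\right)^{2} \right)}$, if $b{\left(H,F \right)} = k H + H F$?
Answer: $4007$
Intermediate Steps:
$k = 3$ ($k = 2 + 1 = 3$)
$b{\left(H,F \right)} = 3 H + F H$ ($b{\left(H,F \right)} = 3 H + H F = 3 H + F H$)
$l{\left(E \right)} = E + E^{2}$ ($l{\left(E \right)} = E E + E \left(3 - 2\right) = E^{2} + E 1 = E^{2} + E = E + E^{2}$)
$l{\left(-64 \right)} - y{\left(10,\left(4 + 1\right)^{2} \right)} = - 64 \left(1 - 64\right) - \left(4 + 1\right)^{2} = \left(-64\right) \left(-63\right) - 5^{2} = 4032 - 25 = 4007$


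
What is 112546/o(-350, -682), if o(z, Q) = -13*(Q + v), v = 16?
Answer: 56273/4329 ≈ 12.999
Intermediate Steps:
o(z, Q) = -208 - 13*Q (o(z, Q) = -13*(Q + 16) = -13*(16 + Q) = -208 - 13*Q)
112546/o(-350, -682) = 112546/(-208 - 13*(-682)) = 112546/(-208 + 8866) = 112546/8658 = 112546*(1/8658) = 56273/4329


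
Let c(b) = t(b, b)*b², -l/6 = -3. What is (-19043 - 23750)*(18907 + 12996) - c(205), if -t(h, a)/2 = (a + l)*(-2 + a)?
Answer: 2439634371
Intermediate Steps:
l = 18 (l = -6*(-3) = 18)
t(h, a) = -2*(-2 + a)*(18 + a) (t(h, a) = -2*(a + 18)*(-2 + a) = -2*(18 + a)*(-2 + a) = -2*(-2 + a)*(18 + a))
c(b) = b²*(72 - 32*b - 2*b²) (c(b) = (72 - 32*b - 2*b²)*b² = b²*(72 - 32*b - 2*b²))
(-19043 - 23750)*(18907 + 12996) - c(205) = (-19043 - 23750)*(18907 + 12996) - 2*205²*(36 - 1*205² - 16*205) = -42793*31903 - 2*42025*(36 - 1*42025 - 3280) = -1365225079 - 2*42025*(36 - 42025 - 3280) = -1365225079 - 2*42025*(-45269) = -1365225079 - 1*(-3804859450) = -1365225079 + 3804859450 = 2439634371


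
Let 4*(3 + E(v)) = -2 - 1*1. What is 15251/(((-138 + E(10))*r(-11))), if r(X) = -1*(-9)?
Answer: -61004/5103 ≈ -11.955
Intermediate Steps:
E(v) = -15/4 (E(v) = -3 + (-2 - 1*1)/4 = -3 + (-2 - 1)/4 = -3 + (¼)*(-3) = -3 - ¾ = -15/4)
r(X) = 9
15251/(((-138 + E(10))*r(-11))) = 15251/(((-138 - 15/4)*9)) = 15251/((-567/4*9)) = 15251/(-5103/4) = 15251*(-4/5103) = -61004/5103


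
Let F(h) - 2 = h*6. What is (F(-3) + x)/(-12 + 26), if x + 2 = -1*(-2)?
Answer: -8/7 ≈ -1.1429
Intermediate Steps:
F(h) = 2 + 6*h (F(h) = 2 + h*6 = 2 + 6*h)
x = 0 (x = -2 - 1*(-2) = -2 + 2 = 0)
(F(-3) + x)/(-12 + 26) = ((2 + 6*(-3)) + 0)/(-12 + 26) = ((2 - 18) + 0)/14 = (-16 + 0)/14 = (1/14)*(-16) = -8/7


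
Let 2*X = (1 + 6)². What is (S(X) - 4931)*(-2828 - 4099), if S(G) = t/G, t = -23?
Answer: 1674013455/49 ≈ 3.4164e+7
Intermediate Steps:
X = 49/2 (X = (1 + 6)²/2 = (½)*7² = (½)*49 = 49/2 ≈ 24.500)
S(G) = -23/G
(S(X) - 4931)*(-2828 - 4099) = (-23/49/2 - 4931)*(-2828 - 4099) = (-23*2/49 - 4931)*(-6927) = (-46/49 - 4931)*(-6927) = -241665/49*(-6927) = 1674013455/49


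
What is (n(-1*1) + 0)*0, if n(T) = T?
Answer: 0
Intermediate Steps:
(n(-1*1) + 0)*0 = (-1*1 + 0)*0 = (-1 + 0)*0 = -1*0 = 0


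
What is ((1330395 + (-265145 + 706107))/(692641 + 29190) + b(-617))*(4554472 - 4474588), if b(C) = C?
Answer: -35436412189080/721831 ≈ -4.9092e+7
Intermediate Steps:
((1330395 + (-265145 + 706107))/(692641 + 29190) + b(-617))*(4554472 - 4474588) = ((1330395 + (-265145 + 706107))/(692641 + 29190) - 617)*(4554472 - 4474588) = ((1330395 + 440962)/721831 - 617)*79884 = (1771357*(1/721831) - 617)*79884 = (1771357/721831 - 617)*79884 = -443598370/721831*79884 = -35436412189080/721831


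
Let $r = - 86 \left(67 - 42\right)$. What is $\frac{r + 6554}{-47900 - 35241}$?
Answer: $- \frac{4404}{83141} \approx -0.05297$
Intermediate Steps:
$r = -2150$ ($r = \left(-86\right) 25 = -2150$)
$\frac{r + 6554}{-47900 - 35241} = \frac{-2150 + 6554}{-47900 - 35241} = \frac{4404}{-83141} = 4404 \left(- \frac{1}{83141}\right) = - \frac{4404}{83141}$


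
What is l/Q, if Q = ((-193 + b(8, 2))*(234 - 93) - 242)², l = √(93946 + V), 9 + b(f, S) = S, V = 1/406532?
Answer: 93*√448788663841/164431494890824 ≈ 3.7890e-7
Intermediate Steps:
V = 1/406532 ≈ 2.4598e-6
b(f, S) = -9 + S
l = 93*√448788663841/203266 (l = √(93946 + 1/406532) = √(38192055273/406532) = 93*√448788663841/203266 ≈ 306.51)
Q = 808947364 (Q = ((-193 + (-9 + 2))*(234 - 93) - 242)² = ((-193 - 7)*141 - 242)² = (-200*141 - 242)² = (-28200 - 242)² = (-28442)² = 808947364)
l/Q = (93*√448788663841/203266)/808947364 = (93*√448788663841/203266)*(1/808947364) = 93*√448788663841/164431494890824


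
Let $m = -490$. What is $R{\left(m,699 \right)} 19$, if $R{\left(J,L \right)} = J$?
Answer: $-9310$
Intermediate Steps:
$R{\left(m,699 \right)} 19 = \left(-490\right) 19 = -9310$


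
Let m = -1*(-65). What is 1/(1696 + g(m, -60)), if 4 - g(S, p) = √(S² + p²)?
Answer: 68/115287 + √313/576435 ≈ 0.00062052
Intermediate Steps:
m = 65
g(S, p) = 4 - √(S² + p²)
1/(1696 + g(m, -60)) = 1/(1696 + (4 - √(65² + (-60)²))) = 1/(1696 + (4 - √(4225 + 3600))) = 1/(1696 + (4 - √7825)) = 1/(1696 + (4 - 5*√313)) = 1/(1700 - 5*√313)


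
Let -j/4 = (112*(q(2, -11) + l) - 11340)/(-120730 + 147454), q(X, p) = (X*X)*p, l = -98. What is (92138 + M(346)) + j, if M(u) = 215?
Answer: 617037637/6681 ≈ 92357.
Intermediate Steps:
q(X, p) = p*X**2 (q(X, p) = X**2*p = p*X**2)
j = 27244/6681 (j = -4*(112*(-11*2**2 - 98) - 11340)/(-120730 + 147454) = -4*(112*(-11*4 - 98) - 11340)/26724 = -4*(112*(-44 - 98) - 11340)/26724 = -4*(112*(-142) - 11340)/26724 = -4*(-15904 - 11340)/26724 = -(-108976)/26724 = -4*(-6811/6681) = 27244/6681 ≈ 4.0778)
(92138 + M(346)) + j = (92138 + 215) + 27244/6681 = 92353 + 27244/6681 = 617037637/6681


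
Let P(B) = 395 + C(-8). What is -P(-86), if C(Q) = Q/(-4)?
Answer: -397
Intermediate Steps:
C(Q) = -Q/4 (C(Q) = Q*(-1/4) = -Q/4)
P(B) = 397 (P(B) = 395 - 1/4*(-8) = 395 + 2 = 397)
-P(-86) = -1*397 = -397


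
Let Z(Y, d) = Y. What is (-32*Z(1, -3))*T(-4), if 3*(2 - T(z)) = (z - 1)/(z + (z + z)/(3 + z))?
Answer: -232/3 ≈ -77.333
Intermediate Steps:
T(z) = 2 - (-1 + z)/(3*(z + 2*z/(3 + z))) (T(z) = 2 - (z - 1)/(3*(z + (z + z)/(3 + z))) = 2 - (-1 + z)/(3*(z + (2*z)/(3 + z))) = 2 - (-1 + z)/(3*(z + 2*z/(3 + z))))
(-32*Z(1, -3))*T(-4) = (-32*1)*((⅓)*(3 + 5*(-4)² + 28*(-4))/(-4*(5 - 4))) = -32*(-1)*(3 + 5*16 - 112)/(3*4*1) = -32*(-1)*(3 + 80 - 112)/(3*4) = -32*(-1)*(-29)/(3*4) = -32*29/12 = -232/3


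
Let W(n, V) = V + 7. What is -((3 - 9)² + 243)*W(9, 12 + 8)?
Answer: -7533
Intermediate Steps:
W(n, V) = 7 + V
-((3 - 9)² + 243)*W(9, 12 + 8) = -((3 - 9)² + 243)*(7 + (12 + 8)) = -((-6)² + 243)*(7 + 20) = -(36 + 243)*27 = -279*27 = -1*7533 = -7533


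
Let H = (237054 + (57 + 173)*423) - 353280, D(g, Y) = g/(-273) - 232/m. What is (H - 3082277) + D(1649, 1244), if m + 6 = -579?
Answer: -12699490346/4095 ≈ -3.1012e+6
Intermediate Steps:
m = -585 (m = -6 - 579 = -585)
D(g, Y) = 232/585 - g/273 (D(g, Y) = g/(-273) - 232/(-585) = g*(-1/273) - 232*(-1/585) = -g/273 + 232/585 = 232/585 - g/273)
H = -18936 (H = (237054 + 230*423) - 353280 = (237054 + 97290) - 353280 = 334344 - 353280 = -18936)
(H - 3082277) + D(1649, 1244) = (-18936 - 3082277) + (232/585 - 1/273*1649) = -3101213 + (232/585 - 1649/273) = -3101213 - 23111/4095 = -12699490346/4095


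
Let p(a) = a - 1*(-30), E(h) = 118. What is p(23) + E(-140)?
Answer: 171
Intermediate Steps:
p(a) = 30 + a (p(a) = a + 30 = 30 + a)
p(23) + E(-140) = (30 + 23) + 118 = 53 + 118 = 171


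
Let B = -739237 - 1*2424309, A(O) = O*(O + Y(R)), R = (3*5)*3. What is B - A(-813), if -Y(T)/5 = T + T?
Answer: -4190365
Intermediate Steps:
R = 45 (R = 15*3 = 45)
Y(T) = -10*T (Y(T) = -5*(T + T) = -10*T)
A(O) = O*(-450 + O) (A(O) = O*(O - 10*45) = O*(O - 450) = O*(-450 + O))
B = -3163546 (B = -739237 - 2424309 = -3163546)
B - A(-813) = -3163546 - (-813)*(-450 - 813) = -3163546 - (-813)*(-1263) = -3163546 - 1*1026819 = -3163546 - 1026819 = -4190365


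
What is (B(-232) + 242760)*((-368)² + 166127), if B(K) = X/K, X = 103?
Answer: 16983417756567/232 ≈ 7.3204e+10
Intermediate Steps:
B(K) = 103/K
(B(-232) + 242760)*((-368)² + 166127) = (103/(-232) + 242760)*((-368)² + 166127) = (103*(-1/232) + 242760)*(135424 + 166127) = (-103/232 + 242760)*301551 = (56320217/232)*301551 = 16983417756567/232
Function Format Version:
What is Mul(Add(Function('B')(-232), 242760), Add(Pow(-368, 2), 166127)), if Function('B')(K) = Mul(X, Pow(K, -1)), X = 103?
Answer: Rational(16983417756567, 232) ≈ 7.3204e+10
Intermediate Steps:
Function('B')(K) = Mul(103, Pow(K, -1))
Mul(Add(Function('B')(-232), 242760), Add(Pow(-368, 2), 166127)) = Mul(Add(Mul(103, Pow(-232, -1)), 242760), Add(Pow(-368, 2), 166127)) = Mul(Add(Mul(103, Rational(-1, 232)), 242760), Add(135424, 166127)) = Mul(Add(Rational(-103, 232), 242760), 301551) = Mul(Rational(56320217, 232), 301551) = Rational(16983417756567, 232)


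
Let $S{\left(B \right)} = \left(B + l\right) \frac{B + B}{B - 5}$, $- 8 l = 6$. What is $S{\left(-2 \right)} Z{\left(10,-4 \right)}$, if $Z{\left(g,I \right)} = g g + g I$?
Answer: $- \frac{660}{7} \approx -94.286$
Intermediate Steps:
$l = - \frac{3}{4}$ ($l = \left(- \frac{1}{8}\right) 6 = - \frac{3}{4} \approx -0.75$)
$S{\left(B \right)} = \frac{2 B \left(- \frac{3}{4} + B\right)}{-5 + B}$ ($S{\left(B \right)} = \left(B - \frac{3}{4}\right) \frac{B + B}{B - 5} = \left(- \frac{3}{4} + B\right) \frac{2 B}{-5 + B} = \frac{2 B \left(- \frac{3}{4} + B\right)}{-5 + B}$)
$Z{\left(g,I \right)} = g^{2} + I g$
$S{\left(-2 \right)} Z{\left(10,-4 \right)} = \frac{1}{2} \left(-2\right) \frac{1}{-5 - 2} \left(-3 + 4 \left(-2\right)\right) 10 \left(-4 + 10\right) = \frac{1}{2} \left(-2\right) \frac{1}{-7} \left(-3 - 8\right) 10 \cdot 6 = \frac{1}{2} \left(-2\right) \left(- \frac{1}{7}\right) \left(-11\right) 60 = \left(- \frac{11}{7}\right) 60 = - \frac{660}{7}$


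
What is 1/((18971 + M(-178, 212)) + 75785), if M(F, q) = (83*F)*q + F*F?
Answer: -1/3005648 ≈ -3.3271e-7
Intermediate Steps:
M(F, q) = F² + 83*F*q (M(F, q) = 83*F*q + F² = F² + 83*F*q)
1/((18971 + M(-178, 212)) + 75785) = 1/((18971 - 178*(-178 + 83*212)) + 75785) = 1/((18971 - 178*(-178 + 17596)) + 75785) = 1/((18971 - 178*17418) + 75785) = 1/((18971 - 3100404) + 75785) = 1/(-3081433 + 75785) = 1/(-3005648) = -1/3005648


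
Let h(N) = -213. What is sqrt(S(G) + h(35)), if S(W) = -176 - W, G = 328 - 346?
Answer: I*sqrt(371) ≈ 19.261*I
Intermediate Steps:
G = -18
sqrt(S(G) + h(35)) = sqrt((-176 - 1*(-18)) - 213) = sqrt((-176 + 18) - 213) = sqrt(-158 - 213) = sqrt(-371) = I*sqrt(371)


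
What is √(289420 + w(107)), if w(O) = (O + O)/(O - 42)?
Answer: √1222813410/65 ≈ 537.98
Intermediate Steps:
w(O) = 2*O/(-42 + O) (w(O) = (2*O)/(-42 + O) = 2*O/(-42 + O))
√(289420 + w(107)) = √(289420 + 2*107/(-42 + 107)) = √(289420 + 2*107/65) = √(289420 + 2*107*(1/65)) = √(289420 + 214/65) = √(18812514/65) = √1222813410/65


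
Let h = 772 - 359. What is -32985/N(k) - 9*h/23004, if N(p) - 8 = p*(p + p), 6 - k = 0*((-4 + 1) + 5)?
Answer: -4217135/10224 ≈ -412.47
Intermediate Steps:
h = 413
k = 6 (k = 6 - 0*((-4 + 1) + 5) = 6 - 0*(-3 + 5) = 6 - 0*2 = 6 - 1*0 = 6 + 0 = 6)
N(p) = 8 + 2*p² (N(p) = 8 + p*(p + p) = 8 + p*(2*p) = 8 + 2*p²)
-32985/N(k) - 9*h/23004 = -32985/(8 + 2*6²) - 9*413/23004 = -32985/(8 + 2*36) - 3717*1/23004 = -32985/(8 + 72) - 413/2556 = -32985/80 - 413/2556 = -32985*1/80 - 413/2556 = -6597/16 - 413/2556 = -4217135/10224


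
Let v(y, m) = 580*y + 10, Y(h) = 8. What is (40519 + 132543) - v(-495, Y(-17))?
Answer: 460152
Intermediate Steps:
v(y, m) = 10 + 580*y
(40519 + 132543) - v(-495, Y(-17)) = (40519 + 132543) - (10 + 580*(-495)) = 173062 - (10 - 287100) = 173062 - 1*(-287090) = 173062 + 287090 = 460152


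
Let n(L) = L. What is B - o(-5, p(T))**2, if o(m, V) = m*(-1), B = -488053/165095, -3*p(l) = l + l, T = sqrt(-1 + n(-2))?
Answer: -4615428/165095 ≈ -27.956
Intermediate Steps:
T = I*sqrt(3) (T = sqrt(-1 - 2) = sqrt(-3) = I*sqrt(3) ≈ 1.732*I)
p(l) = -2*l/3 (p(l) = -(l + l)/3 = -2*l/3)
B = -488053/165095 (B = -488053*1/165095 = -488053/165095 ≈ -2.9562)
o(m, V) = -m
B - o(-5, p(T))**2 = -488053/165095 - (-1*(-5))**2 = -488053/165095 - 1*5**2 = -488053/165095 - 1*25 = -488053/165095 - 25 = -4615428/165095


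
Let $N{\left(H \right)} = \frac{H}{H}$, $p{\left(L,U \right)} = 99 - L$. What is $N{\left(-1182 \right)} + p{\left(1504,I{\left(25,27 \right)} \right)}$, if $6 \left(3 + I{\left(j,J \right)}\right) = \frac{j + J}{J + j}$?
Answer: $-1404$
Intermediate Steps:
$I{\left(j,J \right)} = - \frac{17}{6}$ ($I{\left(j,J \right)} = -3 + \frac{\left(j + J\right) \frac{1}{J + j}}{6} = -3 + \frac{\left(J + j\right) \frac{1}{J + j}}{6} = -3 + \frac{1}{6} \cdot 1 = -3 + \frac{1}{6} = - \frac{17}{6}$)
$N{\left(H \right)} = 1$
$N{\left(-1182 \right)} + p{\left(1504,I{\left(25,27 \right)} \right)} = 1 + \left(99 - 1504\right) = 1 - 1405 = -1404$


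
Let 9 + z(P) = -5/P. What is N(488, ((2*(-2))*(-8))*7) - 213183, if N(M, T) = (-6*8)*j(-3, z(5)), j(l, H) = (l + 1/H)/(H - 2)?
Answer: -1065977/5 ≈ -2.1320e+5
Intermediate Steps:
z(P) = -9 - 5/P
j(l, H) = (l + 1/H)/(-2 + H)
N(M, T) = -62/5 (N(M, T) = (-6*8)*((1 + (-9 - 5/5)*(-3))/((-9 - 5/5)*(-2 + (-9 - 5/5)))) = -48*(1 + (-9 - 5*⅕)*(-3))/((-9 - 5*⅕)*(-2 + (-9 - 5*⅕))) = -48*(1 + (-9 - 1)*(-3))/((-9 - 1)*(-2 + (-9 - 1))) = -48*(1 - 10*(-3))/((-10)*(-2 - 10)) = -(-24)*(1 + 30)/(5*(-12)) = -(-24)*(-1)*31/(5*12) = -48*31/120 = -62/5)
N(488, ((2*(-2))*(-8))*7) - 213183 = -62/5 - 213183 = -1065977/5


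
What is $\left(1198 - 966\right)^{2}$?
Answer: $53824$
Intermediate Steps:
$\left(1198 - 966\right)^{2} = 232^{2} = 53824$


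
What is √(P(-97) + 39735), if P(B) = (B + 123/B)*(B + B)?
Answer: √58799 ≈ 242.49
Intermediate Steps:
P(B) = 2*B*(B + 123/B) (P(B) = (B + 123/B)*(2*B) = 2*B*(B + 123/B))
√(P(-97) + 39735) = √((246 + 2*(-97)²) + 39735) = √((246 + 2*9409) + 39735) = √((246 + 18818) + 39735) = √(19064 + 39735) = √58799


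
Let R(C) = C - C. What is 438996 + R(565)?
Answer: 438996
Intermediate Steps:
R(C) = 0
438996 + R(565) = 438996 + 0 = 438996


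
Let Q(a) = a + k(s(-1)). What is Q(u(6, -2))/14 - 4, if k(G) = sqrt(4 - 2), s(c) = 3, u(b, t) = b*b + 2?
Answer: -9/7 + sqrt(2)/14 ≈ -1.1847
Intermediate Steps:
u(b, t) = 2 + b**2 (u(b, t) = b**2 + 2 = 2 + b**2)
k(G) = sqrt(2)
Q(a) = a + sqrt(2)
Q(u(6, -2))/14 - 4 = ((2 + 6**2) + sqrt(2))/14 - 4 = ((2 + 36) + sqrt(2))*(1/14) - 4 = (38 + sqrt(2))*(1/14) - 4 = (19/7 + sqrt(2)/14) - 4 = -9/7 + sqrt(2)/14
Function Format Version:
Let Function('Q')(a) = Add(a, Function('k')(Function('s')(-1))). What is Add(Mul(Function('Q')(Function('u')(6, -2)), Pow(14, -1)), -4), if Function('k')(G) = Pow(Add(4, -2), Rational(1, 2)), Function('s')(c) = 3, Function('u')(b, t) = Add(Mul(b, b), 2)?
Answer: Add(Rational(-9, 7), Mul(Rational(1, 14), Pow(2, Rational(1, 2)))) ≈ -1.1847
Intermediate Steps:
Function('u')(b, t) = Add(2, Pow(b, 2)) (Function('u')(b, t) = Add(Pow(b, 2), 2) = Add(2, Pow(b, 2)))
Function('k')(G) = Pow(2, Rational(1, 2))
Function('Q')(a) = Add(a, Pow(2, Rational(1, 2)))
Add(Mul(Function('Q')(Function('u')(6, -2)), Pow(14, -1)), -4) = Add(Mul(Add(Add(2, Pow(6, 2)), Pow(2, Rational(1, 2))), Pow(14, -1)), -4) = Add(Mul(Add(Add(2, 36), Pow(2, Rational(1, 2))), Rational(1, 14)), -4) = Add(Mul(Add(38, Pow(2, Rational(1, 2))), Rational(1, 14)), -4) = Add(Add(Rational(19, 7), Mul(Rational(1, 14), Pow(2, Rational(1, 2)))), -4) = Add(Rational(-9, 7), Mul(Rational(1, 14), Pow(2, Rational(1, 2))))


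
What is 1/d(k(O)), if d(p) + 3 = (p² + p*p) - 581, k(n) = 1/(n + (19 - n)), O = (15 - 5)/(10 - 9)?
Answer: -361/210822 ≈ -0.0017123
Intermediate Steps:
O = 10 (O = 10/1 = 10*1 = 10)
k(n) = 1/19
d(p) = -584 + 2*p² (d(p) = -3 + ((p² + p*p) - 581) = -3 + ((p² + p²) - 581) = -3 + (2*p² - 581) = -3 + (-581 + 2*p²) = -584 + 2*p²)
1/d(k(O)) = 1/(-584 + 2*(1/19)²) = 1/(-584 + 2*(1/361)) = 1/(-584 + 2/361) = 1/(-210822/361) = -361/210822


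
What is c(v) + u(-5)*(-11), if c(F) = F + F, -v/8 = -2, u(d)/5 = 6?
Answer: -298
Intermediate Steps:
u(d) = 30 (u(d) = 5*6 = 30)
v = 16 (v = -8*(-2) = 16)
c(F) = 2*F
c(v) + u(-5)*(-11) = 2*16 + 30*(-11) = 32 - 330 = -298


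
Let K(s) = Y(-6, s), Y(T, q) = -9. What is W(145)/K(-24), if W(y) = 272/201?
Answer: -272/1809 ≈ -0.15036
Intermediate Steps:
K(s) = -9
W(y) = 272/201 (W(y) = 272*(1/201) = 272/201)
W(145)/K(-24) = (272/201)/(-9) = (272/201)*(-⅑) = -272/1809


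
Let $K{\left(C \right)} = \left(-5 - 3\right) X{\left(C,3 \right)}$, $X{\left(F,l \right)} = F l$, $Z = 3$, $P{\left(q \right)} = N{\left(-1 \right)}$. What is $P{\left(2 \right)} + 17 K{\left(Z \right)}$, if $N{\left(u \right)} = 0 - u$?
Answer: $-1223$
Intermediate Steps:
$N{\left(u \right)} = - u$
$P{\left(q \right)} = 1$ ($P{\left(q \right)} = \left(-1\right) \left(-1\right) = 1$)
$K{\left(C \right)} = - 24 C$ ($K{\left(C \right)} = \left(-5 - 3\right) C 3 = - 8 \cdot 3 C = - 24 C$)
$P{\left(2 \right)} + 17 K{\left(Z \right)} = 1 + 17 \left(\left(-24\right) 3\right) = 1 + 17 \left(-72\right) = 1 - 1224 = -1223$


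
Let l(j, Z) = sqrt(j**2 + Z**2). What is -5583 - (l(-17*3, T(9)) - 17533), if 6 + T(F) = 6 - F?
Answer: 11950 - 3*sqrt(298) ≈ 11898.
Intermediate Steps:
T(F) = -F (T(F) = -6 + (6 - F) = -F)
l(j, Z) = sqrt(Z**2 + j**2)
-5583 - (l(-17*3, T(9)) - 17533) = -5583 - (sqrt((-1*9)**2 + (-17*3)**2) - 17533) = -5583 - (sqrt((-9)**2 + (-51)**2) - 17533) = -5583 - (sqrt(81 + 2601) - 17533) = -5583 - (sqrt(2682) - 17533) = -5583 - (3*sqrt(298) - 17533) = -5583 - (-17533 + 3*sqrt(298)) = -5583 + (17533 - 3*sqrt(298)) = 11950 - 3*sqrt(298)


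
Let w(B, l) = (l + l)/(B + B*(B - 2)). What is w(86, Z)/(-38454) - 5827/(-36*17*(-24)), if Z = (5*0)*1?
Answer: -5827/14688 ≈ -0.39672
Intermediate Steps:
Z = 0 (Z = 0*1 = 0)
w(B, l) = 2*l/(B + B*(-2 + B)) (w(B, l) = (2*l)/(B + B*(-2 + B)) = 2*l/(B + B*(-2 + B)))
w(86, Z)/(-38454) - 5827/(-36*17*(-24)) = (2*0/(86*(-1 + 86)))/(-38454) - 5827/(-36*17*(-24)) = (2*0*(1/86)/85)*(-1/38454) - 5827/((-612*(-24))) = (2*0*(1/86)*(1/85))*(-1/38454) - 5827/14688 = 0*(-1/38454) - 5827*1/14688 = 0 - 5827/14688 = -5827/14688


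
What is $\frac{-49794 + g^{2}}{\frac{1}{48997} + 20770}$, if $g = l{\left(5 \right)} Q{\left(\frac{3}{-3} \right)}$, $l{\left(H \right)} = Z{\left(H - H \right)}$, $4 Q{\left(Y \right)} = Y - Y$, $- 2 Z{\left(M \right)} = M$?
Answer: $- \frac{2439756618}{1017667691} \approx -2.3974$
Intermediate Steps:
$Z{\left(M \right)} = - \frac{M}{2}$
$Q{\left(Y \right)} = 0$ ($Q{\left(Y \right)} = \frac{Y - Y}{4} = \frac{1}{4} \cdot 0 = 0$)
$l{\left(H \right)} = 0$ ($l{\left(H \right)} = - \frac{H - H}{2} = \left(- \frac{1}{2}\right) 0 = 0$)
$g = 0$ ($g = 0 \cdot 0 = 0$)
$\frac{-49794 + g^{2}}{\frac{1}{48997} + 20770} = \frac{-49794 + 0^{2}}{\frac{1}{48997} + 20770} = \frac{-49794 + 0}{\frac{1}{48997} + 20770} = - \frac{49794}{\frac{1017667691}{48997}} = \left(-49794\right) \frac{48997}{1017667691} = - \frac{2439756618}{1017667691}$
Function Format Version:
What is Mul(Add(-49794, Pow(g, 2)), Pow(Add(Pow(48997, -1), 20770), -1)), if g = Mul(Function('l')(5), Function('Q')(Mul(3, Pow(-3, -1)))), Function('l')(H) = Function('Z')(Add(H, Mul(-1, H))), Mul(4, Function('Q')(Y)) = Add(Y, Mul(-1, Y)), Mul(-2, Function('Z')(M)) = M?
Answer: Rational(-2439756618, 1017667691) ≈ -2.3974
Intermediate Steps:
Function('Z')(M) = Mul(Rational(-1, 2), M)
Function('Q')(Y) = 0 (Function('Q')(Y) = Mul(Rational(1, 4), Add(Y, Mul(-1, Y))) = Mul(Rational(1, 4), 0) = 0)
Function('l')(H) = 0 (Function('l')(H) = Mul(Rational(-1, 2), Add(H, Mul(-1, H))) = Mul(Rational(-1, 2), 0) = 0)
g = 0 (g = Mul(0, 0) = 0)
Mul(Add(-49794, Pow(g, 2)), Pow(Add(Pow(48997, -1), 20770), -1)) = Mul(Add(-49794, Pow(0, 2)), Pow(Add(Pow(48997, -1), 20770), -1)) = Mul(Add(-49794, 0), Pow(Add(Rational(1, 48997), 20770), -1)) = Mul(-49794, Pow(Rational(1017667691, 48997), -1)) = Mul(-49794, Rational(48997, 1017667691)) = Rational(-2439756618, 1017667691)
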